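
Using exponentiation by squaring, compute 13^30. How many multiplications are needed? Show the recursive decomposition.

Computing 13^30 by squaring (build up from 13^1; each line after the first costs one multiplication):

13^1 = 13
13^2 = (13^1)^2 = 13^2 = 169
13^3 = 13 * 13^2 = 13 * 169 = 2197
13^6 = (13^3)^2 = 2197^2 = 4826809
13^7 = 13 * 13^6 = 13 * 4826809 = 62748517
13^14 = (13^7)^2 = 62748517^2 = 3937376385699289
13^15 = 13 * 13^14 = 13 * 3937376385699289 = 51185893014090757
13^30 = (13^15)^2 = 51185893014090757^2 = 2619995643649944960380551432833049

Result: 2619995643649944960380551432833049
Multiplications needed: 7 (7 lines after 13^1)

13^30 = 2619995643649944960380551432833049. Using exponentiation by squaring, this requires 7 multiplications. The key idea: if the exponent is even, square the half-power; if odd, multiply by the base once.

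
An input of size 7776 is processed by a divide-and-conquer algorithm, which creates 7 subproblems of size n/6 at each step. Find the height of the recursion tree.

For divide and conquer with division factor 6:

Problem sizes at each level:
Level 0: 7776
Level 1: 1296
Level 2: 216
Level 3: 36
Level 4: 6
Level 5: 1

The root is level 0 and the size-1 base case is level 5 (the tree spans levels 0 through 5, i.e. 6 levels counting the root), so the depth is the number of divisions: log_6(7776) = 5

The recursion tree depth is log_6(7776) = 5. At each level, the problem size is divided by 6, so it takes 5 divisions to reduce to a base case of size 1. The algorithm makes 7 recursive calls at each level.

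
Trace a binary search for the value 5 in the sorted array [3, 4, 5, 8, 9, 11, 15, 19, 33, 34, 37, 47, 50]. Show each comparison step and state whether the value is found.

Binary search for 5 in [3, 4, 5, 8, 9, 11, 15, 19, 33, 34, 37, 47, 50]:

lo=0, hi=12, mid=6, arr[mid]=15 -> 15 > 5, search left half
lo=0, hi=5, mid=2, arr[mid]=5 -> Found target at index 2!

Binary search finds 5 at index 2 after 2 comparisons. The search repeatedly halves the search space by comparing with the middle element.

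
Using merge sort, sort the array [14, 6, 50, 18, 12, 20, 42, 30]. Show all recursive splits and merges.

Merge sort trace:

Split: [14, 6, 50, 18, 12, 20, 42, 30] -> [14, 6, 50, 18] and [12, 20, 42, 30]
  Split: [14, 6, 50, 18] -> [14, 6] and [50, 18]
    Split: [14, 6] -> [14] and [6]
    Merge: [14] + [6] -> [6, 14]
    Split: [50, 18] -> [50] and [18]
    Merge: [50] + [18] -> [18, 50]
  Merge: [6, 14] + [18, 50] -> [6, 14, 18, 50]
  Split: [12, 20, 42, 30] -> [12, 20] and [42, 30]
    Split: [12, 20] -> [12] and [20]
    Merge: [12] + [20] -> [12, 20]
    Split: [42, 30] -> [42] and [30]
    Merge: [42] + [30] -> [30, 42]
  Merge: [12, 20] + [30, 42] -> [12, 20, 30, 42]
Merge: [6, 14, 18, 50] + [12, 20, 30, 42] -> [6, 12, 14, 18, 20, 30, 42, 50]

Final sorted array: [6, 12, 14, 18, 20, 30, 42, 50]

The merge sort proceeds by recursively splitting the array and merging sorted halves.
After all merges, the sorted array is [6, 12, 14, 18, 20, 30, 42, 50].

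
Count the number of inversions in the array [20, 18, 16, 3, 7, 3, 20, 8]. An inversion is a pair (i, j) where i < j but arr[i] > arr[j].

Finding inversions in [20, 18, 16, 3, 7, 3, 20, 8]:

(0, 1): arr[0]=20 > arr[1]=18
(0, 2): arr[0]=20 > arr[2]=16
(0, 3): arr[0]=20 > arr[3]=3
(0, 4): arr[0]=20 > arr[4]=7
(0, 5): arr[0]=20 > arr[5]=3
(0, 7): arr[0]=20 > arr[7]=8
(1, 2): arr[1]=18 > arr[2]=16
(1, 3): arr[1]=18 > arr[3]=3
(1, 4): arr[1]=18 > arr[4]=7
(1, 5): arr[1]=18 > arr[5]=3
(1, 7): arr[1]=18 > arr[7]=8
(2, 3): arr[2]=16 > arr[3]=3
(2, 4): arr[2]=16 > arr[4]=7
(2, 5): arr[2]=16 > arr[5]=3
(2, 7): arr[2]=16 > arr[7]=8
(4, 5): arr[4]=7 > arr[5]=3
(6, 7): arr[6]=20 > arr[7]=8

Total inversions: 17

The array has 17 inversion(s): (0,1), (0,2), (0,3), (0,4), (0,5), (0,7), (1,2), (1,3), (1,4), (1,5), (1,7), (2,3), (2,4), (2,5), (2,7), (4,5), (6,7). Each pair (i,j) satisfies i < j and arr[i] > arr[j].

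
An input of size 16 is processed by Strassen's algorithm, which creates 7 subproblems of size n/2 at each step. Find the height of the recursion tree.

For divide and conquer with division factor 2:

Problem sizes at each level:
Level 0: 16
Level 1: 8
Level 2: 4
Level 3: 2
Level 4: 1

The root is level 0 and the size-1 base case is level 4 (the tree spans levels 0 through 4, i.e. 5 levels counting the root), so the depth is the number of divisions: log_2(16) = 4

The recursion tree depth is log_2(16) = 4. At each level, the problem size is divided by 2, so it takes 4 divisions to reduce to a base case of size 1. The algorithm makes 7 recursive calls at each level.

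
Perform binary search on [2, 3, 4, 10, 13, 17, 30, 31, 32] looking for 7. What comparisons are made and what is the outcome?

Binary search for 7 in [2, 3, 4, 10, 13, 17, 30, 31, 32]:

lo=0, hi=8, mid=4, arr[mid]=13 -> 13 > 7, search left half
lo=0, hi=3, mid=1, arr[mid]=3 -> 3 < 7, search right half
lo=2, hi=3, mid=2, arr[mid]=4 -> 4 < 7, search right half
lo=3, hi=3, mid=3, arr[mid]=10 -> 10 > 7, search left half
lo=3 > hi=2, target 7 not found

Binary search determines that 7 is not in the array after 4 comparisons. The search space was exhausted without finding the target.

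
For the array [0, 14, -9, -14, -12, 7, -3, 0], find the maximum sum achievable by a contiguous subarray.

Using Kadane's algorithm on [0, 14, -9, -14, -12, 7, -3, 0]:

Scanning through the array:
Position 1 (value 14): max_ending_here = 14, max_so_far = 14
Position 2 (value -9): max_ending_here = 5, max_so_far = 14
Position 3 (value -14): max_ending_here = -9, max_so_far = 14
Position 4 (value -12): max_ending_here = -12, max_so_far = 14
Position 5 (value 7): max_ending_here = 7, max_so_far = 14
Position 6 (value -3): max_ending_here = 4, max_so_far = 14
Position 7 (value 0): max_ending_here = 4, max_so_far = 14

Maximum subarray: [0, 14]
Maximum sum: 14

The maximum subarray is [0, 14] with sum 14. This subarray runs from index 0 to index 1.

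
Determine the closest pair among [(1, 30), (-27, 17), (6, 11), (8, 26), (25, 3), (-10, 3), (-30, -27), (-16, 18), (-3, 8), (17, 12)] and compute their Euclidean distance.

Computing all pairwise distances among 10 points:

d((1, 30), (-27, 17)) = 30.8707
d((1, 30), (6, 11)) = 19.6469
d((1, 30), (8, 26)) = 8.0623 <-- minimum
d((1, 30), (25, 3)) = 36.1248
d((1, 30), (-10, 3)) = 29.1548
d((1, 30), (-30, -27)) = 64.8845
d((1, 30), (-16, 18)) = 20.8087
d((1, 30), (-3, 8)) = 22.3607
d((1, 30), (17, 12)) = 24.0832
d((-27, 17), (6, 11)) = 33.541
d((-27, 17), (8, 26)) = 36.1386
d((-27, 17), (25, 3)) = 53.8516
d((-27, 17), (-10, 3)) = 22.0227
d((-27, 17), (-30, -27)) = 44.1022
d((-27, 17), (-16, 18)) = 11.0454
d((-27, 17), (-3, 8)) = 25.632
d((-27, 17), (17, 12)) = 44.2832
d((6, 11), (8, 26)) = 15.1327
d((6, 11), (25, 3)) = 20.6155
d((6, 11), (-10, 3)) = 17.8885
d((6, 11), (-30, -27)) = 52.345
d((6, 11), (-16, 18)) = 23.0868
d((6, 11), (-3, 8)) = 9.4868
d((6, 11), (17, 12)) = 11.0454
d((8, 26), (25, 3)) = 28.6007
d((8, 26), (-10, 3)) = 29.2062
d((8, 26), (-30, -27)) = 65.215
d((8, 26), (-16, 18)) = 25.2982
d((8, 26), (-3, 8)) = 21.095
d((8, 26), (17, 12)) = 16.6433
d((25, 3), (-10, 3)) = 35.0
d((25, 3), (-30, -27)) = 62.6498
d((25, 3), (-16, 18)) = 43.6578
d((25, 3), (-3, 8)) = 28.4429
d((25, 3), (17, 12)) = 12.0416
d((-10, 3), (-30, -27)) = 36.0555
d((-10, 3), (-16, 18)) = 16.1555
d((-10, 3), (-3, 8)) = 8.6023
d((-10, 3), (17, 12)) = 28.4605
d((-30, -27), (-16, 18)) = 47.1275
d((-30, -27), (-3, 8)) = 44.2041
d((-30, -27), (17, 12)) = 61.0737
d((-16, 18), (-3, 8)) = 16.4012
d((-16, 18), (17, 12)) = 33.541
d((-3, 8), (17, 12)) = 20.3961

Closest pair: (1, 30) and (8, 26) with distance 8.0623

The closest pair is (1, 30) and (8, 26) with Euclidean distance 8.0623. For 10 points, brute-force pairwise comparison is shown above. For large n, the divide-and-conquer algorithm (sort by x, recurse on halves, check the dividing strip) achieves O(n log n).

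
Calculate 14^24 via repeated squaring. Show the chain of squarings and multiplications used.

Computing 14^24 by squaring (build up from 14^1; each line after the first costs one multiplication):

14^1 = 14
14^2 = (14^1)^2 = 14^2 = 196
14^3 = 14 * 14^2 = 14 * 196 = 2744
14^6 = (14^3)^2 = 2744^2 = 7529536
14^12 = (14^6)^2 = 7529536^2 = 56693912375296
14^24 = (14^12)^2 = 56693912375296^2 = 3214199700417740936751087616

Result: 3214199700417740936751087616
Multiplications needed: 5 (5 lines after 14^1)

14^24 = 3214199700417740936751087616. Using exponentiation by squaring, this requires 5 multiplications. The key idea: if the exponent is even, square the half-power; if odd, multiply by the base once.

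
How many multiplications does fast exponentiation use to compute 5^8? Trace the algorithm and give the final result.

Computing 5^8 by squaring (build up from 5^1; each line after the first costs one multiplication):

5^1 = 5
5^2 = (5^1)^2 = 5^2 = 25
5^4 = (5^2)^2 = 25^2 = 625
5^8 = (5^4)^2 = 625^2 = 390625

Result: 390625
Multiplications needed: 3 (3 lines after 5^1)

5^8 = 390625. Using exponentiation by squaring, this requires 3 multiplications. The key idea: if the exponent is even, square the half-power; if odd, multiply by the base once.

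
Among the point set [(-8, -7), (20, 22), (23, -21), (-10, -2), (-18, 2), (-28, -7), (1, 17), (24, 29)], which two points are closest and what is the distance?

Computing all pairwise distances among 8 points:

d((-8, -7), (20, 22)) = 40.3113
d((-8, -7), (23, -21)) = 34.0147
d((-8, -7), (-10, -2)) = 5.3852 <-- minimum
d((-8, -7), (-18, 2)) = 13.4536
d((-8, -7), (-28, -7)) = 20.0
d((-8, -7), (1, 17)) = 25.632
d((-8, -7), (24, 29)) = 48.1664
d((20, 22), (23, -21)) = 43.1045
d((20, 22), (-10, -2)) = 38.4187
d((20, 22), (-18, 2)) = 42.9418
d((20, 22), (-28, -7)) = 56.0803
d((20, 22), (1, 17)) = 19.6469
d((20, 22), (24, 29)) = 8.0623
d((23, -21), (-10, -2)) = 38.0789
d((23, -21), (-18, 2)) = 47.0106
d((23, -21), (-28, -7)) = 52.8867
d((23, -21), (1, 17)) = 43.909
d((23, -21), (24, 29)) = 50.01
d((-10, -2), (-18, 2)) = 8.9443
d((-10, -2), (-28, -7)) = 18.6815
d((-10, -2), (1, 17)) = 21.9545
d((-10, -2), (24, 29)) = 46.0109
d((-18, 2), (-28, -7)) = 13.4536
d((-18, 2), (1, 17)) = 24.2074
d((-18, 2), (24, 29)) = 49.93
d((-28, -7), (1, 17)) = 37.6431
d((-28, -7), (24, 29)) = 63.2456
d((1, 17), (24, 29)) = 25.9422

Closest pair: (-8, -7) and (-10, -2) with distance 5.3852

The closest pair is (-8, -7) and (-10, -2) with Euclidean distance 5.3852. For 8 points, brute-force pairwise comparison is shown above. For large n, the divide-and-conquer algorithm (sort by x, recurse on halves, check the dividing strip) achieves O(n log n).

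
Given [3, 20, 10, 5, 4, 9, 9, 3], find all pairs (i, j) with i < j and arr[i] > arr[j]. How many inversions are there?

Finding inversions in [3, 20, 10, 5, 4, 9, 9, 3]:

(1, 2): arr[1]=20 > arr[2]=10
(1, 3): arr[1]=20 > arr[3]=5
(1, 4): arr[1]=20 > arr[4]=4
(1, 5): arr[1]=20 > arr[5]=9
(1, 6): arr[1]=20 > arr[6]=9
(1, 7): arr[1]=20 > arr[7]=3
(2, 3): arr[2]=10 > arr[3]=5
(2, 4): arr[2]=10 > arr[4]=4
(2, 5): arr[2]=10 > arr[5]=9
(2, 6): arr[2]=10 > arr[6]=9
(2, 7): arr[2]=10 > arr[7]=3
(3, 4): arr[3]=5 > arr[4]=4
(3, 7): arr[3]=5 > arr[7]=3
(4, 7): arr[4]=4 > arr[7]=3
(5, 7): arr[5]=9 > arr[7]=3
(6, 7): arr[6]=9 > arr[7]=3

Total inversions: 16

The array has 16 inversion(s): (1,2), (1,3), (1,4), (1,5), (1,6), (1,7), (2,3), (2,4), (2,5), (2,6), (2,7), (3,4), (3,7), (4,7), (5,7), (6,7). Each pair (i,j) satisfies i < j and arr[i] > arr[j].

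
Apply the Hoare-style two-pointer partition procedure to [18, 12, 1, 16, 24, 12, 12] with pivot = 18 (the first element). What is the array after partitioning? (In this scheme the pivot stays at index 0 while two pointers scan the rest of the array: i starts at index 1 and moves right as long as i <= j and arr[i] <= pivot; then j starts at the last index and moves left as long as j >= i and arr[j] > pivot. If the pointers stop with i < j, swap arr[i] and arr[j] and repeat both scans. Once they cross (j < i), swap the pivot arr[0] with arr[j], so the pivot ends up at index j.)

Hoare-style two-pointer partition with pivot = 18:

Initial array: [18, 12, 1, 16, 24, 12, 12]

Pointers start at i = 1, j = 6.
i stops at index 4 (arr[4]=24 > 18), j stops at index 6 (arr[6]=12 <= 18): swap arr[4] and arr[6], array becomes [18, 12, 1, 16, 12, 12, 24]
i ends at 6, j ends at 5: the pointers have crossed (j < i), so scanning stops.

Swap pivot arr[0] with arr[5] to place pivot at position 5: [12, 12, 1, 16, 12, 18, 24]
Pivot position: 5

After partitioning with pivot 18, the array becomes [12, 12, 1, 16, 12, 18, 24]. The pivot is placed at index 5. All elements to the left of the pivot are <= 18, and all elements to the right are > 18.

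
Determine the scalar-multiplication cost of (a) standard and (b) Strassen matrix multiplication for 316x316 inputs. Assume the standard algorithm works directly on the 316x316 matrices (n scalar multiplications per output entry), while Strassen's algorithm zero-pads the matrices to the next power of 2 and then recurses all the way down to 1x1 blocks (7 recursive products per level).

Matrix multiplication for 316x316 matrices:

Strassen's algorithm requires power-of-2 dimensions. Pad 316x316 to 512x512 (next power of 2).

Standard algorithm: 316^3 = 31554496 multiplications
Strassen's algorithm: 7^(log2(512)) = 7^9 = 40353607 multiplications
Difference: 31554496 - 40353607 = -8799111 (Strassen uses MORE here due to padding overhead — for small or just-over-power-of-2 n, padding can outweigh the per-level savings)

Standard: 31554496 multiplications (316^3). Strassen: 40353607 multiplications (7^9, after padding to 512x512). Strassen reduces 8 recursive multiplications to 7 at each level.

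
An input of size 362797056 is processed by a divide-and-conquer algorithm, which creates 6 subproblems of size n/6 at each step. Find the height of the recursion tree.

For divide and conquer with division factor 6:

Problem sizes at each level:
Level 0: 362797056
Level 1: 60466176
Level 2: 10077696
Level 3: 1679616
Level 4: 279936
Level 5: 46656
Level 6: 7776
Level 7: 1296
Level 8: 216
Level 9: 36
Level 10: 6
Level 11: 1

The root is level 0 and the size-1 base case is level 11 (the tree spans levels 0 through 11, i.e. 12 levels counting the root), so the depth is the number of divisions: log_6(362797056) = 11

The recursion tree depth is log_6(362797056) = 11. At each level, the problem size is divided by 6, so it takes 11 divisions to reduce to a base case of size 1. The algorithm makes 6 recursive calls at each level.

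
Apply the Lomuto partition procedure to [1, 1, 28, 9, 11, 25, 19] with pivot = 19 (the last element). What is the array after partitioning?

Lomuto partition with pivot = 19:

Initial array: [1, 1, 28, 9, 11, 25, 19]

arr[0]=1 <= 19: swap with position 0, array becomes [1, 1, 28, 9, 11, 25, 19]
arr[1]=1 <= 19: swap with position 1, array becomes [1, 1, 28, 9, 11, 25, 19]
arr[2]=28 > 19: no swap
arr[3]=9 <= 19: swap with position 2, array becomes [1, 1, 9, 28, 11, 25, 19]
arr[4]=11 <= 19: swap with position 3, array becomes [1, 1, 9, 11, 28, 25, 19]
arr[5]=25 > 19: no swap

Place pivot at position 4: [1, 1, 9, 11, 19, 25, 28]
Pivot position: 4

After partitioning with pivot 19, the array becomes [1, 1, 9, 11, 19, 25, 28]. The pivot is placed at index 4. All elements to the left of the pivot are <= 19, and all elements to the right are > 19.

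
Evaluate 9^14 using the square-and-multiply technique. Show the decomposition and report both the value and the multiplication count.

Computing 9^14 by squaring (build up from 9^1; each line after the first costs one multiplication):

9^1 = 9
9^2 = (9^1)^2 = 9^2 = 81
9^3 = 9 * 9^2 = 9 * 81 = 729
9^6 = (9^3)^2 = 729^2 = 531441
9^7 = 9 * 9^6 = 9 * 531441 = 4782969
9^14 = (9^7)^2 = 4782969^2 = 22876792454961

Result: 22876792454961
Multiplications needed: 5 (5 lines after 9^1)

9^14 = 22876792454961. Using exponentiation by squaring, this requires 5 multiplications. The key idea: if the exponent is even, square the half-power; if odd, multiply by the base once.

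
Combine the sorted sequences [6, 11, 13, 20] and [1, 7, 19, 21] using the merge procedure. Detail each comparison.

Merging process:

Compare 6 vs 1: take 1 from right. Merged: [1]
Compare 6 vs 7: take 6 from left. Merged: [1, 6]
Compare 11 vs 7: take 7 from right. Merged: [1, 6, 7]
Compare 11 vs 19: take 11 from left. Merged: [1, 6, 7, 11]
Compare 13 vs 19: take 13 from left. Merged: [1, 6, 7, 11, 13]
Compare 20 vs 19: take 19 from right. Merged: [1, 6, 7, 11, 13, 19]
Compare 20 vs 21: take 20 from left. Merged: [1, 6, 7, 11, 13, 19, 20]
Append remaining from right: [21]. Merged: [1, 6, 7, 11, 13, 19, 20, 21]

Final merged array: [1, 6, 7, 11, 13, 19, 20, 21]
Total comparisons: 7

The merged array is [1, 6, 7, 11, 13, 19, 20, 21], requiring 7 comparisons. The merge step runs in O(n) time where n is the total number of elements.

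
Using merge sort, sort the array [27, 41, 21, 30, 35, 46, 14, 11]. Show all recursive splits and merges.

Merge sort trace:

Split: [27, 41, 21, 30, 35, 46, 14, 11] -> [27, 41, 21, 30] and [35, 46, 14, 11]
  Split: [27, 41, 21, 30] -> [27, 41] and [21, 30]
    Split: [27, 41] -> [27] and [41]
    Merge: [27] + [41] -> [27, 41]
    Split: [21, 30] -> [21] and [30]
    Merge: [21] + [30] -> [21, 30]
  Merge: [27, 41] + [21, 30] -> [21, 27, 30, 41]
  Split: [35, 46, 14, 11] -> [35, 46] and [14, 11]
    Split: [35, 46] -> [35] and [46]
    Merge: [35] + [46] -> [35, 46]
    Split: [14, 11] -> [14] and [11]
    Merge: [14] + [11] -> [11, 14]
  Merge: [35, 46] + [11, 14] -> [11, 14, 35, 46]
Merge: [21, 27, 30, 41] + [11, 14, 35, 46] -> [11, 14, 21, 27, 30, 35, 41, 46]

Final sorted array: [11, 14, 21, 27, 30, 35, 41, 46]

The merge sort proceeds by recursively splitting the array and merging sorted halves.
After all merges, the sorted array is [11, 14, 21, 27, 30, 35, 41, 46].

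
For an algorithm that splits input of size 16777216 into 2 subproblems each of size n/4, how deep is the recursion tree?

For divide and conquer with division factor 4:

Problem sizes at each level:
Level 0: 16777216
Level 1: 4194304
Level 2: 1048576
Level 3: 262144
Level 4: 65536
Level 5: 16384
Level 6: 4096
Level 7: 1024
Level 8: 256
Level 9: 64
Level 10: 16
Level 11: 4
Level 12: 1

The root is level 0 and the size-1 base case is level 12 (the tree spans levels 0 through 12, i.e. 13 levels counting the root), so the depth is the number of divisions: log_4(16777216) = 12

The recursion tree depth is log_4(16777216) = 12. At each level, the problem size is divided by 4, so it takes 12 divisions to reduce to a base case of size 1. The algorithm makes 2 recursive calls at each level.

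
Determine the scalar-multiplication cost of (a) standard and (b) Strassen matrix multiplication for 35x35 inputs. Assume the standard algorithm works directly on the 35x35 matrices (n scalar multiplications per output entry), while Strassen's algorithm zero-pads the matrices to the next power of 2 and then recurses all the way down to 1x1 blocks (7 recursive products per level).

Matrix multiplication for 35x35 matrices:

Strassen's algorithm requires power-of-2 dimensions. Pad 35x35 to 64x64 (next power of 2).

Standard algorithm: 35^3 = 42875 multiplications
Strassen's algorithm: 7^(log2(64)) = 7^6 = 117649 multiplications
Difference: 42875 - 117649 = -74774 (Strassen uses MORE here due to padding overhead — for small or just-over-power-of-2 n, padding can outweigh the per-level savings)

Standard: 42875 multiplications (35^3). Strassen: 117649 multiplications (7^6, after padding to 64x64). Strassen reduces 8 recursive multiplications to 7 at each level.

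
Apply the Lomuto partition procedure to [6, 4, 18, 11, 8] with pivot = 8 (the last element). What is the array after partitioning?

Lomuto partition with pivot = 8:

Initial array: [6, 4, 18, 11, 8]

arr[0]=6 <= 8: swap with position 0, array becomes [6, 4, 18, 11, 8]
arr[1]=4 <= 8: swap with position 1, array becomes [6, 4, 18, 11, 8]
arr[2]=18 > 8: no swap
arr[3]=11 > 8: no swap

Place pivot at position 2: [6, 4, 8, 11, 18]
Pivot position: 2

After partitioning with pivot 8, the array becomes [6, 4, 8, 11, 18]. The pivot is placed at index 2. All elements to the left of the pivot are <= 8, and all elements to the right are > 8.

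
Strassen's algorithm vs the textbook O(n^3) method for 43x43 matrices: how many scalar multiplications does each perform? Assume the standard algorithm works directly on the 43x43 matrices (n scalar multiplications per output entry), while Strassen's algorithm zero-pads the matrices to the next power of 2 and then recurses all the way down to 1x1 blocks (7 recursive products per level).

Matrix multiplication for 43x43 matrices:

Strassen's algorithm requires power-of-2 dimensions. Pad 43x43 to 64x64 (next power of 2).

Standard algorithm: 43^3 = 79507 multiplications
Strassen's algorithm: 7^(log2(64)) = 7^6 = 117649 multiplications
Difference: 79507 - 117649 = -38142 (Strassen uses MORE here due to padding overhead — for small or just-over-power-of-2 n, padding can outweigh the per-level savings)

Standard: 79507 multiplications (43^3). Strassen: 117649 multiplications (7^6, after padding to 64x64). Strassen reduces 8 recursive multiplications to 7 at each level.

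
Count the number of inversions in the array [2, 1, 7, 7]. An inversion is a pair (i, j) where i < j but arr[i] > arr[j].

Finding inversions in [2, 1, 7, 7]:

(0, 1): arr[0]=2 > arr[1]=1

Total inversions: 1

The array has 1 inversion(s): (0,1). Each pair (i,j) satisfies i < j and arr[i] > arr[j].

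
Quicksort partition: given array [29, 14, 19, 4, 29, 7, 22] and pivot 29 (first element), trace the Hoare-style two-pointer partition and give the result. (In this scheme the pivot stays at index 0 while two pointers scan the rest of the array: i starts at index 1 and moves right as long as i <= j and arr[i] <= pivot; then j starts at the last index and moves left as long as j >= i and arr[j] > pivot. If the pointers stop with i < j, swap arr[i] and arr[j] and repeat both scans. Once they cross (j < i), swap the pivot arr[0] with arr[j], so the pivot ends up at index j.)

Hoare-style two-pointer partition with pivot = 29:

Initial array: [29, 14, 19, 4, 29, 7, 22]

Pointers start at i = 1, j = 6.
i ends at 7, j ends at 6: the pointers have crossed (j < i), so scanning stops.

Swap pivot arr[0] with arr[6] to place pivot at position 6: [22, 14, 19, 4, 29, 7, 29]
Pivot position: 6

After partitioning with pivot 29, the array becomes [22, 14, 19, 4, 29, 7, 29]. The pivot is placed at index 6. All elements to the left of the pivot are <= 29, and all elements to the right are > 29.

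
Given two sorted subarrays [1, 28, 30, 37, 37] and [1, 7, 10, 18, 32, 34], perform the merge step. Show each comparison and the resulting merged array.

Merging process:

Compare 1 vs 1: take 1 from left. Merged: [1]
Compare 28 vs 1: take 1 from right. Merged: [1, 1]
Compare 28 vs 7: take 7 from right. Merged: [1, 1, 7]
Compare 28 vs 10: take 10 from right. Merged: [1, 1, 7, 10]
Compare 28 vs 18: take 18 from right. Merged: [1, 1, 7, 10, 18]
Compare 28 vs 32: take 28 from left. Merged: [1, 1, 7, 10, 18, 28]
Compare 30 vs 32: take 30 from left. Merged: [1, 1, 7, 10, 18, 28, 30]
Compare 37 vs 32: take 32 from right. Merged: [1, 1, 7, 10, 18, 28, 30, 32]
Compare 37 vs 34: take 34 from right. Merged: [1, 1, 7, 10, 18, 28, 30, 32, 34]
Append remaining from left: [37, 37]. Merged: [1, 1, 7, 10, 18, 28, 30, 32, 34, 37, 37]

Final merged array: [1, 1, 7, 10, 18, 28, 30, 32, 34, 37, 37]
Total comparisons: 9

The merged array is [1, 1, 7, 10, 18, 28, 30, 32, 34, 37, 37], requiring 9 comparisons. The merge step runs in O(n) time where n is the total number of elements.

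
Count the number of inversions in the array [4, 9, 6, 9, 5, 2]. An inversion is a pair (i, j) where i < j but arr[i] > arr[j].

Finding inversions in [4, 9, 6, 9, 5, 2]:

(0, 5): arr[0]=4 > arr[5]=2
(1, 2): arr[1]=9 > arr[2]=6
(1, 4): arr[1]=9 > arr[4]=5
(1, 5): arr[1]=9 > arr[5]=2
(2, 4): arr[2]=6 > arr[4]=5
(2, 5): arr[2]=6 > arr[5]=2
(3, 4): arr[3]=9 > arr[4]=5
(3, 5): arr[3]=9 > arr[5]=2
(4, 5): arr[4]=5 > arr[5]=2

Total inversions: 9

The array has 9 inversion(s): (0,5), (1,2), (1,4), (1,5), (2,4), (2,5), (3,4), (3,5), (4,5). Each pair (i,j) satisfies i < j and arr[i] > arr[j].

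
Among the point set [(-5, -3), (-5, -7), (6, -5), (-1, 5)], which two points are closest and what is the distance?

Computing all pairwise distances among 4 points:

d((-5, -3), (-5, -7)) = 4.0 <-- minimum
d((-5, -3), (6, -5)) = 11.1803
d((-5, -3), (-1, 5)) = 8.9443
d((-5, -7), (6, -5)) = 11.1803
d((-5, -7), (-1, 5)) = 12.6491
d((6, -5), (-1, 5)) = 12.2066

Closest pair: (-5, -3) and (-5, -7) with distance 4.0

The closest pair is (-5, -3) and (-5, -7) with Euclidean distance 4.0. For 4 points, brute-force pairwise comparison is shown above. For large n, the divide-and-conquer algorithm (sort by x, recurse on halves, check the dividing strip) achieves O(n log n).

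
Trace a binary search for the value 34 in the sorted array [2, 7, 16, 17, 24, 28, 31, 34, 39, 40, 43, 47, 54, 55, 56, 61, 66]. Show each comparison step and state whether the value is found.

Binary search for 34 in [2, 7, 16, 17, 24, 28, 31, 34, 39, 40, 43, 47, 54, 55, 56, 61, 66]:

lo=0, hi=16, mid=8, arr[mid]=39 -> 39 > 34, search left half
lo=0, hi=7, mid=3, arr[mid]=17 -> 17 < 34, search right half
lo=4, hi=7, mid=5, arr[mid]=28 -> 28 < 34, search right half
lo=6, hi=7, mid=6, arr[mid]=31 -> 31 < 34, search right half
lo=7, hi=7, mid=7, arr[mid]=34 -> Found target at index 7!

Binary search finds 34 at index 7 after 5 comparisons. The search repeatedly halves the search space by comparing with the middle element.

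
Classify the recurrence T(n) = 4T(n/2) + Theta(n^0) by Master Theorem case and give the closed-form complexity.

Master Theorem for T(n) = 4T(n/2) + O(n^0):

a = 4, b = 2, c = 0
log_b(a) = log_2(4) = 2.0000

Case 1: c = 0 < log_2(4) = 2.0000
T(n) = O(n^(log_2 4)) = O(n^2)

For T(n) = 4T(n/2) + O(n^0): log_2(4) = 2.0000. This is Case 1 of the Master Theorem (c < log_b(a), work dominated by leaves), giving O(n^2).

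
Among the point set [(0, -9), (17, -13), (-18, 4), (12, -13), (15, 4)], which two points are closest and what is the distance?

Computing all pairwise distances among 5 points:

d((0, -9), (17, -13)) = 17.4642
d((0, -9), (-18, 4)) = 22.2036
d((0, -9), (12, -13)) = 12.6491
d((0, -9), (15, 4)) = 19.8494
d((17, -13), (-18, 4)) = 38.9102
d((17, -13), (12, -13)) = 5.0 <-- minimum
d((17, -13), (15, 4)) = 17.1172
d((-18, 4), (12, -13)) = 34.4819
d((-18, 4), (15, 4)) = 33.0
d((12, -13), (15, 4)) = 17.2627

Closest pair: (17, -13) and (12, -13) with distance 5.0

The closest pair is (17, -13) and (12, -13) with Euclidean distance 5.0. For 5 points, brute-force pairwise comparison is shown above. For large n, the divide-and-conquer algorithm (sort by x, recurse on halves, check the dividing strip) achieves O(n log n).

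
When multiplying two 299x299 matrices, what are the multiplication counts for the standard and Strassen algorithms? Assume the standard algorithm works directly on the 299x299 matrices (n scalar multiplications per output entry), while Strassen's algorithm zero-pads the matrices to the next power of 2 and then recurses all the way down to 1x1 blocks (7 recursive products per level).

Matrix multiplication for 299x299 matrices:

Strassen's algorithm requires power-of-2 dimensions. Pad 299x299 to 512x512 (next power of 2).

Standard algorithm: 299^3 = 26730899 multiplications
Strassen's algorithm: 7^(log2(512)) = 7^9 = 40353607 multiplications
Difference: 26730899 - 40353607 = -13622708 (Strassen uses MORE here due to padding overhead — for small or just-over-power-of-2 n, padding can outweigh the per-level savings)

Standard: 26730899 multiplications (299^3). Strassen: 40353607 multiplications (7^9, after padding to 512x512). Strassen reduces 8 recursive multiplications to 7 at each level.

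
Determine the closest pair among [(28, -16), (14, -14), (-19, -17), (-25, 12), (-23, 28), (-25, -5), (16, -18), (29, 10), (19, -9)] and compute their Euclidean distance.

Computing all pairwise distances among 9 points:

d((28, -16), (14, -14)) = 14.1421
d((28, -16), (-19, -17)) = 47.0106
d((28, -16), (-25, 12)) = 59.9416
d((28, -16), (-23, 28)) = 67.3573
d((28, -16), (-25, -5)) = 54.1295
d((28, -16), (16, -18)) = 12.1655
d((28, -16), (29, 10)) = 26.0192
d((28, -16), (19, -9)) = 11.4018
d((14, -14), (-19, -17)) = 33.1361
d((14, -14), (-25, 12)) = 46.8722
d((14, -14), (-23, 28)) = 55.9732
d((14, -14), (-25, -5)) = 40.025
d((14, -14), (16, -18)) = 4.4721 <-- minimum
d((14, -14), (29, 10)) = 28.3019
d((14, -14), (19, -9)) = 7.0711
d((-19, -17), (-25, 12)) = 29.6142
d((-19, -17), (-23, 28)) = 45.1774
d((-19, -17), (-25, -5)) = 13.4164
d((-19, -17), (16, -18)) = 35.0143
d((-19, -17), (29, 10)) = 55.0727
d((-19, -17), (19, -9)) = 38.833
d((-25, 12), (-23, 28)) = 16.1245
d((-25, 12), (-25, -5)) = 17.0
d((-25, 12), (16, -18)) = 50.8035
d((-25, 12), (29, 10)) = 54.037
d((-25, 12), (19, -9)) = 48.7545
d((-23, 28), (-25, -5)) = 33.0606
d((-23, 28), (16, -18)) = 60.3075
d((-23, 28), (29, 10)) = 55.0273
d((-23, 28), (19, -9)) = 55.9732
d((-25, -5), (16, -18)) = 43.0116
d((-25, -5), (29, 10)) = 56.0446
d((-25, -5), (19, -9)) = 44.1814
d((16, -18), (29, 10)) = 30.8707
d((16, -18), (19, -9)) = 9.4868
d((29, 10), (19, -9)) = 21.4709

Closest pair: (14, -14) and (16, -18) with distance 4.4721

The closest pair is (14, -14) and (16, -18) with Euclidean distance 4.4721. For 9 points, brute-force pairwise comparison is shown above. For large n, the divide-and-conquer algorithm (sort by x, recurse on halves, check the dividing strip) achieves O(n log n).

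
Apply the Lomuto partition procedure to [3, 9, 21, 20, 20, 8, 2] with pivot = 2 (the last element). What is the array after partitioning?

Lomuto partition with pivot = 2:

Initial array: [3, 9, 21, 20, 20, 8, 2]

arr[0]=3 > 2: no swap
arr[1]=9 > 2: no swap
arr[2]=21 > 2: no swap
arr[3]=20 > 2: no swap
arr[4]=20 > 2: no swap
arr[5]=8 > 2: no swap

Place pivot at position 0: [2, 9, 21, 20, 20, 8, 3]
Pivot position: 0

After partitioning with pivot 2, the array becomes [2, 9, 21, 20, 20, 8, 3]. The pivot is placed at index 0. All elements to the left of the pivot are <= 2, and all elements to the right are > 2.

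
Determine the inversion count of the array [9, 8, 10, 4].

Finding inversions in [9, 8, 10, 4]:

(0, 1): arr[0]=9 > arr[1]=8
(0, 3): arr[0]=9 > arr[3]=4
(1, 3): arr[1]=8 > arr[3]=4
(2, 3): arr[2]=10 > arr[3]=4

Total inversions: 4

The array has 4 inversion(s): (0,1), (0,3), (1,3), (2,3). Each pair (i,j) satisfies i < j and arr[i] > arr[j].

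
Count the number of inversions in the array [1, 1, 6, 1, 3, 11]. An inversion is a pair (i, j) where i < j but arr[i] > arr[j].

Finding inversions in [1, 1, 6, 1, 3, 11]:

(2, 3): arr[2]=6 > arr[3]=1
(2, 4): arr[2]=6 > arr[4]=3

Total inversions: 2

The array has 2 inversion(s): (2,3), (2,4). Each pair (i,j) satisfies i < j and arr[i] > arr[j].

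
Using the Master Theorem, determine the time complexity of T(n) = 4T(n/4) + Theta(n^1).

Master Theorem for T(n) = 4T(n/4) + O(n^1):

a = 4, b = 4, c = 1
log_b(a) = log_4(4) = 1.0000

Case 2: c = 1 = log_4(4) = 1.0000
T(n) = O(n^1 log n) = O(n log n)

For T(n) = 4T(n/4) + O(n^1): log_4(4) = 1.0000. This is Case 2 of the Master Theorem (c = log_b(a), equal work at all levels), giving O(n log n).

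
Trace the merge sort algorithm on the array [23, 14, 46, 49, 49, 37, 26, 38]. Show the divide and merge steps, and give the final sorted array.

Merge sort trace:

Split: [23, 14, 46, 49, 49, 37, 26, 38] -> [23, 14, 46, 49] and [49, 37, 26, 38]
  Split: [23, 14, 46, 49] -> [23, 14] and [46, 49]
    Split: [23, 14] -> [23] and [14]
    Merge: [23] + [14] -> [14, 23]
    Split: [46, 49] -> [46] and [49]
    Merge: [46] + [49] -> [46, 49]
  Merge: [14, 23] + [46, 49] -> [14, 23, 46, 49]
  Split: [49, 37, 26, 38] -> [49, 37] and [26, 38]
    Split: [49, 37] -> [49] and [37]
    Merge: [49] + [37] -> [37, 49]
    Split: [26, 38] -> [26] and [38]
    Merge: [26] + [38] -> [26, 38]
  Merge: [37, 49] + [26, 38] -> [26, 37, 38, 49]
Merge: [14, 23, 46, 49] + [26, 37, 38, 49] -> [14, 23, 26, 37, 38, 46, 49, 49]

Final sorted array: [14, 23, 26, 37, 38, 46, 49, 49]

The merge sort proceeds by recursively splitting the array and merging sorted halves.
After all merges, the sorted array is [14, 23, 26, 37, 38, 46, 49, 49].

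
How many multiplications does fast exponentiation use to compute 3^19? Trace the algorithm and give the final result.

Computing 3^19 by squaring (build up from 3^1; each line after the first costs one multiplication):

3^1 = 3
3^2 = (3^1)^2 = 3^2 = 9
3^4 = (3^2)^2 = 9^2 = 81
3^8 = (3^4)^2 = 81^2 = 6561
3^9 = 3 * 3^8 = 3 * 6561 = 19683
3^18 = (3^9)^2 = 19683^2 = 387420489
3^19 = 3 * 3^18 = 3 * 387420489 = 1162261467

Result: 1162261467
Multiplications needed: 6 (6 lines after 3^1)

3^19 = 1162261467. Using exponentiation by squaring, this requires 6 multiplications. The key idea: if the exponent is even, square the half-power; if odd, multiply by the base once.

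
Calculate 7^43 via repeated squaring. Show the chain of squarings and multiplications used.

Computing 7^43 by squaring (build up from 7^1; each line after the first costs one multiplication):

7^1 = 7
7^2 = (7^1)^2 = 7^2 = 49
7^4 = (7^2)^2 = 49^2 = 2401
7^5 = 7 * 7^4 = 7 * 2401 = 16807
7^10 = (7^5)^2 = 16807^2 = 282475249
7^20 = (7^10)^2 = 282475249^2 = 79792266297612001
7^21 = 7 * 7^20 = 7 * 79792266297612001 = 558545864083284007
7^42 = (7^21)^2 = 558545864083284007^2 = 311973482284542371301330321821976049
7^43 = 7 * 7^42 = 7 * 311973482284542371301330321821976049 = 2183814375991796599109312252753832343

Result: 2183814375991796599109312252753832343
Multiplications needed: 8 (8 lines after 7^1)

7^43 = 2183814375991796599109312252753832343. Using exponentiation by squaring, this requires 8 multiplications. The key idea: if the exponent is even, square the half-power; if odd, multiply by the base once.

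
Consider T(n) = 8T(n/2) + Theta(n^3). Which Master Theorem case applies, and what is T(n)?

Master Theorem for T(n) = 8T(n/2) + O(n^3):

a = 8, b = 2, c = 3
log_b(a) = log_2(8) = 3.0000

Case 2: c = 3 = log_2(8) = 3.0000
T(n) = O(n^3 log n) = O(n^3 log n)

For T(n) = 8T(n/2) + O(n^3): log_2(8) = 3.0000. This is Case 2 of the Master Theorem (c = log_b(a), equal work at all levels), giving O(n^3 log n).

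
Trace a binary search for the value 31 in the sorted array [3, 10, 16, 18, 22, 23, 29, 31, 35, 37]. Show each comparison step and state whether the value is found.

Binary search for 31 in [3, 10, 16, 18, 22, 23, 29, 31, 35, 37]:

lo=0, hi=9, mid=4, arr[mid]=22 -> 22 < 31, search right half
lo=5, hi=9, mid=7, arr[mid]=31 -> Found target at index 7!

Binary search finds 31 at index 7 after 2 comparisons. The search repeatedly halves the search space by comparing with the middle element.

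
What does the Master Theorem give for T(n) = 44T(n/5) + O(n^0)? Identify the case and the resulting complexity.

Master Theorem for T(n) = 44T(n/5) + O(n^0):

a = 44, b = 5, c = 0
log_b(a) = log_5(44) = 2.3512

Case 1: c = 0 < log_5(44) = 2.3512
T(n) = O(n^(log_5 44))

For T(n) = 44T(n/5) + O(n^0): log_5(44) = 2.3512. This is Case 1 of the Master Theorem (c < log_b(a), work dominated by leaves), giving O(n^(log_5 44)).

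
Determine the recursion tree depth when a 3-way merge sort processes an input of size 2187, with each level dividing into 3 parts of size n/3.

For divide and conquer with division factor 3:

Problem sizes at each level:
Level 0: 2187
Level 1: 729
Level 2: 243
Level 3: 81
Level 4: 27
Level 5: 9
Level 6: 3
Level 7: 1

The root is level 0 and the size-1 base case is level 7 (the tree spans levels 0 through 7, i.e. 8 levels counting the root), so the depth is the number of divisions: log_3(2187) = 7

The recursion tree depth is log_3(2187) = 7. At each level, the problem size is divided by 3, so it takes 7 divisions to reduce to a base case of size 1. The algorithm makes 3 recursive calls at each level.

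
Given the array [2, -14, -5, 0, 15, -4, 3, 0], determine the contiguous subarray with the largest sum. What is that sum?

Using Kadane's algorithm on [2, -14, -5, 0, 15, -4, 3, 0]:

Scanning through the array:
Position 1 (value -14): max_ending_here = -12, max_so_far = 2
Position 2 (value -5): max_ending_here = -5, max_so_far = 2
Position 3 (value 0): max_ending_here = 0, max_so_far = 2
Position 4 (value 15): max_ending_here = 15, max_so_far = 15
Position 5 (value -4): max_ending_here = 11, max_so_far = 15
Position 6 (value 3): max_ending_here = 14, max_so_far = 15
Position 7 (value 0): max_ending_here = 14, max_so_far = 15

Maximum subarray: [0, 15]
Maximum sum: 15

The maximum subarray is [0, 15] with sum 15. This subarray runs from index 3 to index 4.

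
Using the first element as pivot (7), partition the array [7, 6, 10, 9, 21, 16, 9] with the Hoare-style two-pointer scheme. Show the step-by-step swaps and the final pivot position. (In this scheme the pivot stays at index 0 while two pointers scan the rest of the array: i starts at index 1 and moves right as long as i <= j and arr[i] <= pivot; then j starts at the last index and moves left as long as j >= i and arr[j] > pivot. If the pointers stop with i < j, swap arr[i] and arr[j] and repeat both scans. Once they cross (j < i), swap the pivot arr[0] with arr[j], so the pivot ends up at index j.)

Hoare-style two-pointer partition with pivot = 7:

Initial array: [7, 6, 10, 9, 21, 16, 9]

Pointers start at i = 1, j = 6.
i ends at 2, j ends at 1: the pointers have crossed (j < i), so scanning stops.

Swap pivot arr[0] with arr[1] to place pivot at position 1: [6, 7, 10, 9, 21, 16, 9]
Pivot position: 1

After partitioning with pivot 7, the array becomes [6, 7, 10, 9, 21, 16, 9]. The pivot is placed at index 1. All elements to the left of the pivot are <= 7, and all elements to the right are > 7.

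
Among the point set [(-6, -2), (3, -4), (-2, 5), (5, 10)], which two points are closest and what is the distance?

Computing all pairwise distances among 4 points:

d((-6, -2), (3, -4)) = 9.2195
d((-6, -2), (-2, 5)) = 8.0623 <-- minimum
d((-6, -2), (5, 10)) = 16.2788
d((3, -4), (-2, 5)) = 10.2956
d((3, -4), (5, 10)) = 14.1421
d((-2, 5), (5, 10)) = 8.6023

Closest pair: (-6, -2) and (-2, 5) with distance 8.0623

The closest pair is (-6, -2) and (-2, 5) with Euclidean distance 8.0623. For 4 points, brute-force pairwise comparison is shown above. For large n, the divide-and-conquer algorithm (sort by x, recurse on halves, check the dividing strip) achieves O(n log n).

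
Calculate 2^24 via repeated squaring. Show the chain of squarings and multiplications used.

Computing 2^24 by squaring (build up from 2^1; each line after the first costs one multiplication):

2^1 = 2
2^2 = (2^1)^2 = 2^2 = 4
2^3 = 2 * 2^2 = 2 * 4 = 8
2^6 = (2^3)^2 = 8^2 = 64
2^12 = (2^6)^2 = 64^2 = 4096
2^24 = (2^12)^2 = 4096^2 = 16777216

Result: 16777216
Multiplications needed: 5 (5 lines after 2^1)

2^24 = 16777216. Using exponentiation by squaring, this requires 5 multiplications. The key idea: if the exponent is even, square the half-power; if odd, multiply by the base once.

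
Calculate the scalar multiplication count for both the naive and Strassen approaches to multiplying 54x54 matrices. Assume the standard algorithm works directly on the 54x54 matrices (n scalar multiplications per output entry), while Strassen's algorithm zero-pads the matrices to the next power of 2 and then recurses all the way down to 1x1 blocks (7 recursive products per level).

Matrix multiplication for 54x54 matrices:

Strassen's algorithm requires power-of-2 dimensions. Pad 54x54 to 64x64 (next power of 2).

Standard algorithm: 54^3 = 157464 multiplications
Strassen's algorithm: 7^(log2(64)) = 7^6 = 117649 multiplications
Savings: 157464 - 117649 = 39815 multiplications

Standard: 157464 multiplications (54^3). Strassen: 117649 multiplications (7^6, after padding to 64x64). Strassen reduces 8 recursive multiplications to 7 at each level.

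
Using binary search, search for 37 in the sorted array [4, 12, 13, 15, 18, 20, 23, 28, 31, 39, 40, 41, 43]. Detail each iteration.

Binary search for 37 in [4, 12, 13, 15, 18, 20, 23, 28, 31, 39, 40, 41, 43]:

lo=0, hi=12, mid=6, arr[mid]=23 -> 23 < 37, search right half
lo=7, hi=12, mid=9, arr[mid]=39 -> 39 > 37, search left half
lo=7, hi=8, mid=7, arr[mid]=28 -> 28 < 37, search right half
lo=8, hi=8, mid=8, arr[mid]=31 -> 31 < 37, search right half
lo=9 > hi=8, target 37 not found

Binary search determines that 37 is not in the array after 4 comparisons. The search space was exhausted without finding the target.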